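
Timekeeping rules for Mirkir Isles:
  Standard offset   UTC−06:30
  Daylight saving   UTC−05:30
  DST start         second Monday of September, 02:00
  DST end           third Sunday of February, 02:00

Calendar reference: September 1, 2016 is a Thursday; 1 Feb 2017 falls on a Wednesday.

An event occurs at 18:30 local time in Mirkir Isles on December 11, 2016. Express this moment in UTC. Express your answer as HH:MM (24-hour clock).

1 September 2016 is a Thursday, so the first Monday is September 5 and the second is September 12.
1 February 2017 is a Wednesday, so the first Sunday is February 5 and the third is February 19.
December 11, 2016 falls between 12 September 2016 and 19 February 2017, so daylight saving is in effect and Mirkir Isles is at UTC−05:30.
18:30 local + 5h30m = 00:00 UTC (rolling into the next day, 12 December 2016).

00:00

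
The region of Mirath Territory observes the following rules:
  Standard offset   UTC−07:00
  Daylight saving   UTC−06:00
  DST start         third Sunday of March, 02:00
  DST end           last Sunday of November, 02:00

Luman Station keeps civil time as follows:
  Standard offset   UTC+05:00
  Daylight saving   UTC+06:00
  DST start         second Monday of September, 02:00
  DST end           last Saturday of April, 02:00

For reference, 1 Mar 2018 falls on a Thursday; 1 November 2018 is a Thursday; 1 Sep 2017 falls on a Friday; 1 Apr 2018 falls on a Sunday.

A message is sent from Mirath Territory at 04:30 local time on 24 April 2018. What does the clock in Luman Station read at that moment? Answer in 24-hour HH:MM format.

16:30

1 March 2018 is a Thursday, so the first Sunday is March 4 and the third is March 18.
1 November 2018 is a Thursday, so Sundays fall on 4, 11, 18, 25; the last is November 25.
24 April 2018 falls between 18 March and 25 November, so daylight saving is in effect and Mirath Territory is at UTC−06:00.
04:30 Mirath Territory + 6h = 10:30 UTC.
1 September 2017 is a Friday, so the first Monday is September 4 and the second is September 11.
1 April 2018 is a Sunday, so Saturdays fall on 7, 14, 21, 28; the last is April 28.
At the standard offset (UTC+05:00), 10:30 UTC + 5h = 15:30 Luman Station standard time.
The standard-time date in Luman Station, 24 April 2018, falls between 11 September 2017 and 28 April 2018, so daylight saving is in effect and Luman Station is at UTC+06:00.
10:30 UTC + 6h = 16:30 Luman Station.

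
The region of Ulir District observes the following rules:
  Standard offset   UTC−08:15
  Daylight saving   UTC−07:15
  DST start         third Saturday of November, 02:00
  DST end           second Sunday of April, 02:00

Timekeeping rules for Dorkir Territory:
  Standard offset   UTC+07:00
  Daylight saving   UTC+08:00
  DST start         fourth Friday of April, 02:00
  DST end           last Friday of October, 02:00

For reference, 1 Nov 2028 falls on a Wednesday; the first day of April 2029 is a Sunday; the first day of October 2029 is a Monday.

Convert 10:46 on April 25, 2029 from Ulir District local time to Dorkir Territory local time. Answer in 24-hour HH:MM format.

1 November 2028 is a Wednesday, so the first Saturday is November 4 and the third is November 18.
1 April 2029 is a Sunday, so the first Sunday is April 1 and the second is April 8.
April 25, 2029 is outside the daylight-saving period (18 November 2028 – 8 April 2029), so Ulir District is on standard time, UTC−08:15.
10:46 Ulir District + 8h15m = 19:01 UTC.
1 April 2029 is a Sunday, so the first Friday is April 6 and the fourth is April 27.
1 October 2029 is a Monday, so Fridays fall on 5, 12, 19, 26; the last is October 26.
At the standard offset (UTC+07:00), 19:01 UTC + 7h = 02:01 Dorkir Territory standard time (rolling into the next day, 26 April 2029).
Daylight saving runs 27 April – 26 October; the standard-time date in Dorkir Territory, April 26, 2029, is outside that window, so Dorkir Territory is on standard time at UTC+07:00.
19:01 UTC + 7h = 02:01 Dorkir Territory (rolling into the next day, 26 April 2029).

02:01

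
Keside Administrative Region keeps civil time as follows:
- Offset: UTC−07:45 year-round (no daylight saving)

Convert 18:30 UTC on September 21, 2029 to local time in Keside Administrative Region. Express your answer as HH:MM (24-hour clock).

10:45

Keside Administrative Region stays on UTC−07:45 all year.
18:30 UTC − 7h45m = 10:45 local.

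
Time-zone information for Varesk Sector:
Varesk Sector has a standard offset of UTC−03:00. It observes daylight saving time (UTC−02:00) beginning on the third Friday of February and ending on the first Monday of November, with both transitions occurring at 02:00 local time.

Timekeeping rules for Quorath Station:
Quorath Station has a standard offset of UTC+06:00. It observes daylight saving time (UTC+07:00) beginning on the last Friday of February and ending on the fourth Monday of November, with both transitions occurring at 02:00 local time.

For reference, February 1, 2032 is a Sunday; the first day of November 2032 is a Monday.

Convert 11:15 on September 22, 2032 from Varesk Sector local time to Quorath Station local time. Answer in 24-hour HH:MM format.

20:15

1 February 2032 is a Sunday, so the first Friday is February 6 and the third is February 20.
1 November 2032 is a Monday, so the first Monday is November 1.
Daylight saving runs 20 February – 1 November; September 22, 2032 is inside that window, so Varesk Sector is at UTC−02:00.
11:15 Varesk Sector + 2h = 13:15 UTC.
1 February 2032 is a Sunday, so Fridays fall on 6, 13, 20, 27; the last is February 27.
1 November 2032 is a Monday, so the first Monday is November 1 and the fourth is November 22.
At the standard offset (UTC+06:00), 13:15 UTC + 6h = 19:15 Quorath Station standard time.
Daylight saving runs 27 February – 22 November; the standard-time date in Quorath Station, September 22, 2032, is inside that window, so Quorath Station is at UTC+07:00.
13:15 UTC + 7h = 20:15 Quorath Station.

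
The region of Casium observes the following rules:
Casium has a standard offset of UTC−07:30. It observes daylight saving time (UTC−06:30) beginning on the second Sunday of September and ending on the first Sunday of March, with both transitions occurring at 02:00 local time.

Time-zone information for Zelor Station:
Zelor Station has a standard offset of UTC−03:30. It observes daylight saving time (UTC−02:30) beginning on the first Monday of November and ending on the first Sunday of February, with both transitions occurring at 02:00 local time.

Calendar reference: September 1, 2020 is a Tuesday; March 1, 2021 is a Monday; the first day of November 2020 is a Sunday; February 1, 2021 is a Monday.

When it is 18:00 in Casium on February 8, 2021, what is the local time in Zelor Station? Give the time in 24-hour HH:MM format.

1 September 2020 is a Tuesday, so the first Sunday is September 6 and the second is September 13.
1 March 2021 is a Monday, so the first Sunday is March 7.
February 8, 2021 falls between 13 September 2020 and 7 March 2021, so daylight saving is in effect and Casium is at UTC−06:30.
18:00 Casium + 6h30m = 00:30 UTC (rolling into the next day, 9 February 2021).
1 November 2020 is a Sunday, so the first Monday is November 2.
1 February 2021 is a Monday, so the first Sunday is February 7.
At the standard offset (UTC−03:30), 00:30 UTC − 3h30m = 21:00 Zelor Station standard time (rolling into the previous day, 8 February 2021).
Daylight saving runs 2 November 2020 – 7 February 2021; the standard-time date in Zelor Station, February 8, 2021, is outside that window, so Zelor Station is on standard time at UTC−03:30.
00:30 UTC − 3h30m = 21:00 Zelor Station (rolling into the previous day, 8 February 2021).

21:00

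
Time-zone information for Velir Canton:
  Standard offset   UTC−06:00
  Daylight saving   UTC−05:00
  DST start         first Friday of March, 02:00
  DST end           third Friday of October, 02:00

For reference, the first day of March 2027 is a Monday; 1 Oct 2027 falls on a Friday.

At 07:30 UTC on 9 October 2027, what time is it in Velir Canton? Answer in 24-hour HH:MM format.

02:30

1 March 2027 is a Monday, so the first Friday is March 5.
1 October 2027 is a Friday, so the first Friday is October 1 and the third is October 15.
At the standard offset (UTC−06:00), 07:30 UTC − 6h = 01:30 Velir Canton standard time.
Daylight saving runs 5 March – 15 October; the standard-time date in Velir Canton, 9 October 2027, is inside that window, so Velir Canton is at UTC−05:00.
07:30 UTC − 5h = 02:30 local.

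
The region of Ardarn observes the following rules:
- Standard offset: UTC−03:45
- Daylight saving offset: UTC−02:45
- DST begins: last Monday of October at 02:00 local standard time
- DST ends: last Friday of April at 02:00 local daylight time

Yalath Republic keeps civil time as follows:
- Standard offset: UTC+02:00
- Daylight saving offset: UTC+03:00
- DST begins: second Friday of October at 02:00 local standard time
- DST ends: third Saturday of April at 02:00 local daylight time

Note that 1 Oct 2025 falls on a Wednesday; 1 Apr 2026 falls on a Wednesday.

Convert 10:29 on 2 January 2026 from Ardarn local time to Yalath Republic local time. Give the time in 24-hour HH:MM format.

1 October 2025 is a Wednesday, so Mondays fall on 6, 13, 20, 27; the last is October 27.
1 April 2026 is a Wednesday, so Fridays fall on 3, 10, 17, 24; the last is April 24.
Daylight saving runs 27 October 2025 – 24 April 2026; 2 January 2026 is inside that window, so Ardarn is at UTC−02:45.
10:29 Ardarn + 2h45m = 13:14 UTC.
1 October 2025 is a Wednesday, so the first Friday is October 3 and the second is October 10.
1 April 2026 is a Wednesday, so the first Saturday is April 4 and the third is April 18.
At the standard offset (UTC+02:00), 13:14 UTC + 2h = 15:14 Yalath Republic standard time.
The standard-time date in Yalath Republic, 2 January 2026, falls between 10 October 2025 and 18 April 2026, so daylight saving is in effect and Yalath Republic is at UTC+03:00.
13:14 UTC + 3h = 16:14 Yalath Republic.

16:14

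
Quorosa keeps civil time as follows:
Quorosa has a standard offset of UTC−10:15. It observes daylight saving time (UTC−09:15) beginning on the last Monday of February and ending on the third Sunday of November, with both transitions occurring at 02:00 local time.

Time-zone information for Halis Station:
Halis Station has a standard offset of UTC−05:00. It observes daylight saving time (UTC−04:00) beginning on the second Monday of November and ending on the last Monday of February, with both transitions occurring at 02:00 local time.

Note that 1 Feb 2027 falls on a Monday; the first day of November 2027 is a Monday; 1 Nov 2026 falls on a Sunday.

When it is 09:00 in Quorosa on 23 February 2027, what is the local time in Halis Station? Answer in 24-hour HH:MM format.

13:15

1 February 2027 is a Monday, so Mondays fall on 1, 8, 15, 22; the last is February 22.
1 November 2027 is a Monday, so the first Sunday is November 7 and the third is November 21.
23 February 2027 lies within the daylight-saving period (22 February – 21 November), so Quorosa is on daylight time, UTC−09:15.
09:00 Quorosa + 9h15m = 18:15 UTC.
1 November 2026 is a Sunday, so the first Monday is November 2 and the second is November 9.
1 February 2027 is a Monday, so Mondays fall on 1, 8, 15, 22; the last is February 22.
At the standard offset (UTC−05:00), 18:15 UTC − 5h = 13:15 Halis Station standard time.
Daylight saving runs 9 November 2026 – 22 February 2027; the standard-time date in Halis Station, 23 February 2027, is outside that window, so Halis Station is on standard time at UTC−05:00.
18:15 UTC − 5h = 13:15 Halis Station.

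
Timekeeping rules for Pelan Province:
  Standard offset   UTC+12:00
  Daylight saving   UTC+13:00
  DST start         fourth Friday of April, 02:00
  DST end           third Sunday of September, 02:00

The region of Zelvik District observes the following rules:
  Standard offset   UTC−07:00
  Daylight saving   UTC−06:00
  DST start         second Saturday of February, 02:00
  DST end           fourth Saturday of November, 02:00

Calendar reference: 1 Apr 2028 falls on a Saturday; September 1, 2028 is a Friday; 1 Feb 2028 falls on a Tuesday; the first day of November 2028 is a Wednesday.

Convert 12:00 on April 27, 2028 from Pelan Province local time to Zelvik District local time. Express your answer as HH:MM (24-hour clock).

1 April 2028 is a Saturday, so the first Friday is April 7 and the fourth is April 28.
1 September 2028 is a Friday, so the first Sunday is September 3 and the third is September 17.
April 27, 2028 does not fall between 28 April and 17 September, so daylight saving is not in effect and Pelan Province is at UTC+12:00.
12:00 Pelan Province − 12h = 00:00 UTC.
1 February 2028 is a Tuesday, so the first Saturday is February 5 and the second is February 12.
1 November 2028 is a Wednesday, so the first Saturday is November 4 and the fourth is November 25.
At the standard offset (UTC−07:00), 00:00 UTC − 7h = 17:00 Zelvik District standard time (rolling into the previous day, 26 April 2028).
The standard-time date in Zelvik District, April 26, 2028, falls between 12 February and 25 November, so daylight saving is in effect and Zelvik District is at UTC−06:00.
00:00 UTC − 6h = 18:00 Zelvik District (rolling into the previous day, 26 April 2028).

18:00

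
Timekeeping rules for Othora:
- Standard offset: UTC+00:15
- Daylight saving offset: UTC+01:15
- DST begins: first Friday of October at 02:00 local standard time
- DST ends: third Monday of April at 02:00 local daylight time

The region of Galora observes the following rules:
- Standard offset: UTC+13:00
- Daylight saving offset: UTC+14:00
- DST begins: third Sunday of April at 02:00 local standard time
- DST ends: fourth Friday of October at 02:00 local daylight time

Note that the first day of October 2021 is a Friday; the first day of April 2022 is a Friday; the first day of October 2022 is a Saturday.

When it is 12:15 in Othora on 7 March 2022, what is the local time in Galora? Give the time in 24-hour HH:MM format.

00:00

1 October 2021 is a Friday, so the first Friday is October 1.
1 April 2022 is a Friday, so the first Monday is April 4 and the third is April 18.
7 March 2022 falls between 1 October 2021 and 18 April 2022, so daylight saving is in effect and Othora is at UTC+01:15.
12:15 Othora − 1h15m = 11:00 UTC.
1 April 2022 is a Friday, so the first Sunday is April 3 and the third is April 17.
1 October 2022 is a Saturday, so the first Friday is October 7 and the fourth is October 28.
At the standard offset (UTC+13:00), 11:00 UTC + 13h = 00:00 Galora standard time (rolling into the next day, 8 March 2022).
Daylight saving runs 17 April – 28 October; the standard-time date in Galora, 8 March 2022, is outside that window, so Galora is on standard time at UTC+13:00.
11:00 UTC + 13h = 00:00 Galora (rolling into the next day, 8 March 2022).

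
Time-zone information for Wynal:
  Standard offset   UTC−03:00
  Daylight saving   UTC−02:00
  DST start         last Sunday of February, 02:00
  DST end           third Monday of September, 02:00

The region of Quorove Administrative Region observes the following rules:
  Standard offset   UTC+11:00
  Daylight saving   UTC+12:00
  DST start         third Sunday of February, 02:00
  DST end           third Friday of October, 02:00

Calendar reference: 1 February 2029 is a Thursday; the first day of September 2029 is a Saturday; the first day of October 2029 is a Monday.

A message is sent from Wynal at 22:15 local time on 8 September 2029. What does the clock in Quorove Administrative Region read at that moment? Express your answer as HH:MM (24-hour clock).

12:15

1 February 2029 is a Thursday, so Sundays fall on 4, 11, 18, 25; the last is February 25.
1 September 2029 is a Saturday, so the first Monday is September 3 and the third is September 17.
8 September 2029 falls between 25 February and 17 September, so daylight saving is in effect and Wynal is at UTC−02:00.
22:15 Wynal + 2h = 00:15 UTC (rolling into the next day, 9 September 2029).
1 February 2029 is a Thursday, so the first Sunday is February 4 and the third is February 18.
1 October 2029 is a Monday, so the first Friday is October 5 and the third is October 19.
At the standard offset (UTC+11:00), 00:15 UTC + 11h = 11:15 Quorove Administrative Region standard time.
Daylight saving runs 18 February – 19 October; the standard-time date in Quorove Administrative Region, 9 September 2029, is inside that window, so Quorove Administrative Region is at UTC+12:00.
00:15 UTC + 12h = 12:15 Quorove Administrative Region.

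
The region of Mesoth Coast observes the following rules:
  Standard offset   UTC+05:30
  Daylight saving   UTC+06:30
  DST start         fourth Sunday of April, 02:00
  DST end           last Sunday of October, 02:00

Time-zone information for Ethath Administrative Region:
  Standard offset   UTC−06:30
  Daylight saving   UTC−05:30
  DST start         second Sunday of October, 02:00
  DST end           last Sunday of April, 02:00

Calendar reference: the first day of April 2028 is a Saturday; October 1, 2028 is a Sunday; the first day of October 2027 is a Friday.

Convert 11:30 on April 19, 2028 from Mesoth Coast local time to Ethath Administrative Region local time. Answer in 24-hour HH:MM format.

00:30

1 April 2028 is a Saturday, so the first Sunday is April 2 and the fourth is April 23.
1 October 2028 is a Sunday, so Sundays fall on 1, 8, 15, 22, 29; the last is October 29.
April 19, 2028 does not fall between 23 April and 29 October, so daylight saving is not in effect and Mesoth Coast is at UTC+05:30.
11:30 Mesoth Coast − 5h30m = 06:00 UTC.
1 October 2027 is a Friday, so the first Sunday is October 3 and the second is October 10.
1 April 2028 is a Saturday, so Sundays fall on 2, 9, 16, 23, 30; the last is April 30.
At the standard offset (UTC−06:30), 06:00 UTC − 6h30m = 23:30 Ethath Administrative Region standard time (rolling into the previous day, 18 April 2028).
Daylight saving runs 10 October 2027 – 30 April 2028; the standard-time date in Ethath Administrative Region, April 18, 2028, is inside that window, so Ethath Administrative Region is at UTC−05:30.
06:00 UTC − 5h30m = 00:30 Ethath Administrative Region.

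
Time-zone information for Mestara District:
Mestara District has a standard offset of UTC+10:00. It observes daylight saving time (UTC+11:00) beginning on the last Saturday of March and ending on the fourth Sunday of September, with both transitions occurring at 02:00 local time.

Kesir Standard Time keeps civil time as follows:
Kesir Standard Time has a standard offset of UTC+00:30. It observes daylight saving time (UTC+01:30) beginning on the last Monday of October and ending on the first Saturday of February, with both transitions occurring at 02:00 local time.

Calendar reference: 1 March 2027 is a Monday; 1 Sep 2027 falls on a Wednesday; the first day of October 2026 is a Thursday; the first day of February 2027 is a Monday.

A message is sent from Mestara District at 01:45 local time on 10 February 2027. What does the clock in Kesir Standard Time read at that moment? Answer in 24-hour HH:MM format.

1 March 2027 is a Monday, so Saturdays fall on 6, 13, 20, 27; the last is March 27.
1 September 2027 is a Wednesday, so the first Sunday is September 5 and the fourth is September 26.
Daylight saving runs 27 March – 26 September; 10 February 2027 is outside that window, so Mestara District is on standard time at UTC+10:00.
01:45 Mestara District − 10h = 15:45 UTC (rolling into the previous day, 9 February 2027).
1 October 2026 is a Thursday, so Mondays fall on 5, 12, 19, 26; the last is October 26.
1 February 2027 is a Monday, so the first Saturday is February 6.
At the standard offset (UTC+00:30), 15:45 UTC + 0h30m = 16:15 Kesir Standard Time standard time.
The standard-time date in Kesir Standard Time, 9 February 2027, does not fall between 26 October 2026 and 6 February 2027, so daylight saving is not in effect and Kesir Standard Time is at UTC+00:30.
15:45 UTC + 0h30m = 16:15 Kesir Standard Time.

16:15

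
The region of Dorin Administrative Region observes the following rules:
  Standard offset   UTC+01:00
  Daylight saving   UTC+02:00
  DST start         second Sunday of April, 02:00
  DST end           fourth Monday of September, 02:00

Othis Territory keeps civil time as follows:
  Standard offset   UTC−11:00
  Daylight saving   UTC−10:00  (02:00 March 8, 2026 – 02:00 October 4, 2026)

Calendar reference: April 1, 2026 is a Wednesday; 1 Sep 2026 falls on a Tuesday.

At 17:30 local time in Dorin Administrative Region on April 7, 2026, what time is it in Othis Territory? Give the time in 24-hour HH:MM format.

1 April 2026 is a Wednesday, so the first Sunday is April 5 and the second is April 12.
1 September 2026 is a Tuesday, so the first Monday is September 7 and the fourth is September 28.
Daylight saving runs 12 April – 28 September; April 7, 2026 is outside that window, so Dorin Administrative Region is on standard time at UTC+01:00.
17:30 Dorin Administrative Region − 1h = 16:30 UTC.
At the standard offset (UTC−11:00), 16:30 UTC − 11h = 05:30 Othis Territory standard time.
The standard-time date in Othis Territory, April 7, 2026, falls between 8 March and 4 October, so daylight saving is in effect and Othis Territory is at UTC−10:00.
16:30 UTC − 10h = 06:30 Othis Territory.

06:30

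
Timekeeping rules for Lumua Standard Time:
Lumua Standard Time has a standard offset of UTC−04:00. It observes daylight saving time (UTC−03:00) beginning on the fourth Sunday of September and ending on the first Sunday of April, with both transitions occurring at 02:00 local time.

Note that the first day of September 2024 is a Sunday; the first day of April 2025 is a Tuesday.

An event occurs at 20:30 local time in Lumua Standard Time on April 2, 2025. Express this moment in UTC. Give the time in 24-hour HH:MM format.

1 September 2024 is a Sunday, so the first Sunday is September 1 and the fourth is September 22.
1 April 2025 is a Tuesday, so the first Sunday is April 6.
Daylight saving runs 22 September 2024 – 6 April 2025; April 2, 2025 is inside that window, so Lumua Standard Time is at UTC−03:00.
20:30 local + 3h = 23:30 UTC.

23:30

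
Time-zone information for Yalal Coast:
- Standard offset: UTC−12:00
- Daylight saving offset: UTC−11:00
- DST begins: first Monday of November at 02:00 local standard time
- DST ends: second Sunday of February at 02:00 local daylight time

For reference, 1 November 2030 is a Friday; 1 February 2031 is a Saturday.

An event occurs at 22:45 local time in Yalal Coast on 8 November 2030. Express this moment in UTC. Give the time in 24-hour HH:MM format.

1 November 2030 is a Friday, so the first Monday is November 4.
1 February 2031 is a Saturday, so the first Sunday is February 2 and the second is February 9.
Daylight saving runs 4 November 2030 – 9 February 2031; 8 November 2030 is inside that window, so Yalal Coast is at UTC−11:00.
22:45 local + 11h = 09:45 UTC (rolling into the next day, 9 November 2030).

09:45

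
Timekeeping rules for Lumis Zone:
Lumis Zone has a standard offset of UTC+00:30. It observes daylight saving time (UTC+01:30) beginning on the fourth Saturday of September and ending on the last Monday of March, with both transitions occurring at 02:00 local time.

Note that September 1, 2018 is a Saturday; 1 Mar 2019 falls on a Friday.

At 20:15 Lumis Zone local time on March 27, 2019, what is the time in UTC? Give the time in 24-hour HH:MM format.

19:45

1 September 2018 is a Saturday, so the first Saturday is September 1 and the fourth is September 22.
1 March 2019 is a Friday, so Mondays fall on 4, 11, 18, 25; the last is March 25.
March 27, 2019 does not fall between 22 September 2018 and 25 March 2019, so daylight saving is not in effect and Lumis Zone is at UTC+00:30.
20:15 local − 0h30m = 19:45 UTC.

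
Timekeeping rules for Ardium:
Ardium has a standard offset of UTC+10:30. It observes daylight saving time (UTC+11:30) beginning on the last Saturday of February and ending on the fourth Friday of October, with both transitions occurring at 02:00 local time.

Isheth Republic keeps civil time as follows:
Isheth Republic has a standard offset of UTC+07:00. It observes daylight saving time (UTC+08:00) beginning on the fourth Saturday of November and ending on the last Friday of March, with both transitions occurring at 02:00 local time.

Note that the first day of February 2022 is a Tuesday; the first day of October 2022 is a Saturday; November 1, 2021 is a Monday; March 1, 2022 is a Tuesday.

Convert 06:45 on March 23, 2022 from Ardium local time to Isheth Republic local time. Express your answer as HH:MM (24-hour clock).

03:15

1 February 2022 is a Tuesday, so Saturdays fall on 5, 12, 19, 26; the last is February 26.
1 October 2022 is a Saturday, so the first Friday is October 7 and the fourth is October 28.
March 23, 2022 lies within the daylight-saving period (26 February – 28 October), so Ardium is on daylight time, UTC+11:30.
06:45 Ardium − 11h30m = 19:15 UTC (rolling into the previous day, 22 March 2022).
1 November 2021 is a Monday, so the first Saturday is November 6 and the fourth is November 27.
1 March 2022 is a Tuesday, so Fridays fall on 4, 11, 18, 25; the last is March 25.
At the standard offset (UTC+07:00), 19:15 UTC + 7h = 02:15 Isheth Republic standard time (rolling into the next day, 23 March 2022).
The standard-time date in Isheth Republic, March 23, 2022, lies within the daylight-saving period (27 November 2021 – 25 March 2022), so Isheth Republic is on daylight time, UTC+08:00.
19:15 UTC + 8h = 03:15 Isheth Republic (rolling into the next day, 23 March 2022).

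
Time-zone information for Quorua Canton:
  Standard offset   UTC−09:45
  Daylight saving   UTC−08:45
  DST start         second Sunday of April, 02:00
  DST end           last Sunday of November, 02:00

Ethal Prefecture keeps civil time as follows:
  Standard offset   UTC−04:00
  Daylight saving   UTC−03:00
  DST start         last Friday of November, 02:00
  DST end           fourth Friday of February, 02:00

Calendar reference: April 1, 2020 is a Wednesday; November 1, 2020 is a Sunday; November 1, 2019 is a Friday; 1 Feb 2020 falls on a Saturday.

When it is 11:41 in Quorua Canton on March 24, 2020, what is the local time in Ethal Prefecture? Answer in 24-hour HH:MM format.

17:26

1 April 2020 is a Wednesday, so the first Sunday is April 5 and the second is April 12.
1 November 2020 is a Sunday, so Sundays fall on 1, 8, 15, 22, 29; the last is November 29.
March 24, 2020 does not fall between 12 April and 29 November, so daylight saving is not in effect and Quorua Canton is at UTC−09:45.
11:41 Quorua Canton + 9h45m = 21:26 UTC.
1 November 2019 is a Friday, so Fridays fall on 1, 8, 15, 22, 29; the last is November 29.
1 February 2020 is a Saturday, so the first Friday is February 7 and the fourth is February 28.
At the standard offset (UTC−04:00), 21:26 UTC − 4h = 17:26 Ethal Prefecture standard time.
Daylight saving runs 29 November 2019 – 28 February 2020; the standard-time date in Ethal Prefecture, March 24, 2020, is outside that window, so Ethal Prefecture is on standard time at UTC−04:00.
21:26 UTC − 4h = 17:26 Ethal Prefecture.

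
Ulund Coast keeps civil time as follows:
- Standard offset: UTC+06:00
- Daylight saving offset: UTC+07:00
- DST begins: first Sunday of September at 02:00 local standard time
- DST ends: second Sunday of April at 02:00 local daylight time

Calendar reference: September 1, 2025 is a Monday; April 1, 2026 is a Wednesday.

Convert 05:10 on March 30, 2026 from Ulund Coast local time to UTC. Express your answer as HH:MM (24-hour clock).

1 September 2025 is a Monday, so the first Sunday is September 7.
1 April 2026 is a Wednesday, so the first Sunday is April 5 and the second is April 12.
Daylight saving runs 7 September 2025 – 12 April 2026; March 30, 2026 is inside that window, so Ulund Coast is at UTC+07:00.
05:10 local − 7h = 22:10 UTC (rolling into the previous day, 29 March 2026).

22:10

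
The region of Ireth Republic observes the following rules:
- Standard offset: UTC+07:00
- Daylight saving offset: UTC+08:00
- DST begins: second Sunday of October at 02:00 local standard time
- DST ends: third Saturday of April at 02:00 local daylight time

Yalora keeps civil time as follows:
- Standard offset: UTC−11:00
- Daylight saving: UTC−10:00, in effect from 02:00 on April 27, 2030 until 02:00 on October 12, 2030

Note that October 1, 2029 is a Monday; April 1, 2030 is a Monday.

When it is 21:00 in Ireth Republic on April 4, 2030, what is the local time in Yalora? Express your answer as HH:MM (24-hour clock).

1 October 2029 is a Monday, so the first Sunday is October 7 and the second is October 14.
1 April 2030 is a Monday, so the first Saturday is April 6 and the third is April 20.
April 4, 2030 lies within the daylight-saving period (14 October 2029 – 20 April 2030), so Ireth Republic is on daylight time, UTC+08:00.
21:00 Ireth Republic − 8h = 13:00 UTC.
At the standard offset (UTC−11:00), 13:00 UTC − 11h = 02:00 Yalora standard time.
The standard-time date in Yalora, April 4, 2030, is outside the daylight-saving period (27 April – 12 October), so Yalora is on standard time, UTC−11:00.
13:00 UTC − 11h = 02:00 Yalora.

02:00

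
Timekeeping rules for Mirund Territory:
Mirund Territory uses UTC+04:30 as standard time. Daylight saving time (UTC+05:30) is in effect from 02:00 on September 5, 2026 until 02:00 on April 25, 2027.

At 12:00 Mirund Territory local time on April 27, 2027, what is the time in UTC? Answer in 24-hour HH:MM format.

07:30

April 27, 2027 is outside the daylight-saving period (5 September 2026 – 25 April 2027), so Mirund Territory is on standard time, UTC+04:30.
12:00 local − 4h30m = 07:30 UTC.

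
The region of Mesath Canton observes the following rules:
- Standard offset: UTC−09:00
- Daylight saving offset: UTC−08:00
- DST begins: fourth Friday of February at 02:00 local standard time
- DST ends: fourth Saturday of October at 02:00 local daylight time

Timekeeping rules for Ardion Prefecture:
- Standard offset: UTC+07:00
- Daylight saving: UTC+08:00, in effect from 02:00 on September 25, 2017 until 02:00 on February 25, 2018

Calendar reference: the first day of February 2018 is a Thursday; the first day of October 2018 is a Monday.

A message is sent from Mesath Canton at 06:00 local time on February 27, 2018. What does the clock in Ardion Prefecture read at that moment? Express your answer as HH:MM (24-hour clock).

21:00

1 February 2018 is a Thursday, so the first Friday is February 2 and the fourth is February 23.
1 October 2018 is a Monday, so the first Saturday is October 6 and the fourth is October 27.
February 27, 2018 falls between 23 February and 27 October, so daylight saving is in effect and Mesath Canton is at UTC−08:00.
06:00 Mesath Canton + 8h = 14:00 UTC.
At the standard offset (UTC+07:00), 14:00 UTC + 7h = 21:00 Ardion Prefecture standard time.
The standard-time date in Ardion Prefecture, February 27, 2018, does not fall between 25 September 2017 and 25 February 2018, so daylight saving is not in effect and Ardion Prefecture is at UTC+07:00.
14:00 UTC + 7h = 21:00 Ardion Prefecture.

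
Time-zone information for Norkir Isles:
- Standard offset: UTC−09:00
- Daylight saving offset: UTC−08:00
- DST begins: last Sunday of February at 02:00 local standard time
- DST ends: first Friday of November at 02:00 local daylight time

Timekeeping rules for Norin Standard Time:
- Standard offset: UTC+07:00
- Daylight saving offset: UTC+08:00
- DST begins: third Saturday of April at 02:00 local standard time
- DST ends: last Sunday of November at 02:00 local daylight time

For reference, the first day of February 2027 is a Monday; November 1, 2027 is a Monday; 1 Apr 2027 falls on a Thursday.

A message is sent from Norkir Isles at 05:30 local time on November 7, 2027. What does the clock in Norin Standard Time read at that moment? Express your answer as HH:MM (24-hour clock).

22:30

1 February 2027 is a Monday, so Sundays fall on 7, 14, 21, 28; the last is February 28.
1 November 2027 is a Monday, so the first Friday is November 5.
November 7, 2027 is outside the daylight-saving period (28 February – 5 November), so Norkir Isles is on standard time, UTC−09:00.
05:30 Norkir Isles + 9h = 14:30 UTC.
1 April 2027 is a Thursday, so the first Saturday is April 3 and the third is April 17.
1 November 2027 is a Monday, so Sundays fall on 7, 14, 21, 28; the last is November 28.
At the standard offset (UTC+07:00), 14:30 UTC + 7h = 21:30 Norin Standard Time standard time.
The standard-time date in Norin Standard Time, November 7, 2027, falls between 17 April and 28 November, so daylight saving is in effect and Norin Standard Time is at UTC+08:00.
14:30 UTC + 8h = 22:30 Norin Standard Time.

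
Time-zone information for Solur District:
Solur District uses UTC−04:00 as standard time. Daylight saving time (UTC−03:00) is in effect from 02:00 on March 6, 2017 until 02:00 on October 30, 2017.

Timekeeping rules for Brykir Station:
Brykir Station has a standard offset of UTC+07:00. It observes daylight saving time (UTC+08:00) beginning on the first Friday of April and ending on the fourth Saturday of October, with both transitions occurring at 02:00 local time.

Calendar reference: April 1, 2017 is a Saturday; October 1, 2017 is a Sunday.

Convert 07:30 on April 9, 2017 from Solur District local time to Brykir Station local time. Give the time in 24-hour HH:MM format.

18:30

Daylight saving runs 6 March – 30 October; April 9, 2017 is inside that window, so Solur District is at UTC−03:00.
07:30 Solur District + 3h = 10:30 UTC.
1 April 2017 is a Saturday, so the first Friday is April 7.
1 October 2017 is a Sunday, so the first Saturday is October 7 and the fourth is October 28.
At the standard offset (UTC+07:00), 10:30 UTC + 7h = 17:30 Brykir Station standard time.
The standard-time date in Brykir Station, April 9, 2017, falls between 7 April and 28 October, so daylight saving is in effect and Brykir Station is at UTC+08:00.
10:30 UTC + 8h = 18:30 Brykir Station.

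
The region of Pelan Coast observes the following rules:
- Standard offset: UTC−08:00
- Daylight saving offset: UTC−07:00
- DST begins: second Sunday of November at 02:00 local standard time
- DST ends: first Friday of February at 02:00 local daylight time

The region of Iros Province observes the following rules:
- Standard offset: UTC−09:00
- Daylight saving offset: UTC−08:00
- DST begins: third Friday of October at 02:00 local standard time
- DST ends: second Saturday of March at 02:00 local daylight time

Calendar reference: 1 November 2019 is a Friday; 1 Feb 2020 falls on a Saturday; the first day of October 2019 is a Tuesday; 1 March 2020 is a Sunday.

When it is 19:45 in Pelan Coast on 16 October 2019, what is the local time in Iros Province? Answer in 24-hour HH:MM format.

18:45

1 November 2019 is a Friday, so the first Sunday is November 3 and the second is November 10.
1 February 2020 is a Saturday, so the first Friday is February 7.
16 October 2019 is outside the daylight-saving period (10 November 2019 – 7 February 2020), so Pelan Coast is on standard time, UTC−08:00.
19:45 Pelan Coast + 8h = 03:45 UTC (rolling into the next day, 17 October 2019).
1 October 2019 is a Tuesday, so the first Friday is October 4 and the third is October 18.
1 March 2020 is a Sunday, so the first Saturday is March 7 and the second is March 14.
At the standard offset (UTC−09:00), 03:45 UTC − 9h = 18:45 Iros Province standard time (rolling into the previous day, 16 October 2019).
The standard-time date in Iros Province, 16 October 2019, does not fall between 18 October 2019 and 14 March 2020, so daylight saving is not in effect and Iros Province is at UTC−09:00.
03:45 UTC − 9h = 18:45 Iros Province (rolling into the previous day, 16 October 2019).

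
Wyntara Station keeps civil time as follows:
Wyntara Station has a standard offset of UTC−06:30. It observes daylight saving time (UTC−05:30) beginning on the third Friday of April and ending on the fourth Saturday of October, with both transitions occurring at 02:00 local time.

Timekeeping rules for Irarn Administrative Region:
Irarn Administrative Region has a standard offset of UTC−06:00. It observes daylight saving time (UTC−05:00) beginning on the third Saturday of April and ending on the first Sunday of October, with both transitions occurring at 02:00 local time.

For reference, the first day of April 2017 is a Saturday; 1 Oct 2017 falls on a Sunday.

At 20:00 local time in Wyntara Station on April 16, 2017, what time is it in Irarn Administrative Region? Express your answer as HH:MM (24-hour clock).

21:30

1 April 2017 is a Saturday, so the first Friday is April 7 and the third is April 21.
1 October 2017 is a Sunday, so the first Saturday is October 7 and the fourth is October 28.
April 16, 2017 is outside the daylight-saving period (21 April – 28 October), so Wyntara Station is on standard time, UTC−06:30.
20:00 Wyntara Station + 6h30m = 02:30 UTC (rolling into the next day, 17 April 2017).
1 April 2017 is a Saturday, so the first Saturday is April 1 and the third is April 15.
1 October 2017 is a Sunday, so the first Sunday is October 1.
At the standard offset (UTC−06:00), 02:30 UTC − 6h = 20:30 Irarn Administrative Region standard time (rolling into the previous day, 16 April 2017).
Daylight saving runs 15 April – 1 October; the standard-time date in Irarn Administrative Region, April 16, 2017, is inside that window, so Irarn Administrative Region is at UTC−05:00.
02:30 UTC − 5h = 21:30 Irarn Administrative Region (rolling into the previous day, 16 April 2017).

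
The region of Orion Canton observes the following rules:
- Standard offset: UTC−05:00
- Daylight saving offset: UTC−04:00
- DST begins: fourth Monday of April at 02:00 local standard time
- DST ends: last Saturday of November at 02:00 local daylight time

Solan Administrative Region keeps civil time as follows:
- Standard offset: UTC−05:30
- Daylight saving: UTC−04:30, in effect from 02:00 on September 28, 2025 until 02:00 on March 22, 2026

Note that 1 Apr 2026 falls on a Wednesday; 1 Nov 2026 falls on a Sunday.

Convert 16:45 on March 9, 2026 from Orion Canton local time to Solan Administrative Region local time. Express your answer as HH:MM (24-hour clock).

1 April 2026 is a Wednesday, so the first Monday is April 6 and the fourth is April 27.
1 November 2026 is a Sunday, so Saturdays fall on 7, 14, 21, 28; the last is November 28.
Daylight saving runs 27 April – 28 November; March 9, 2026 is outside that window, so Orion Canton is on standard time at UTC−05:00.
16:45 Orion Canton + 5h = 21:45 UTC.
At the standard offset (UTC−05:30), 21:45 UTC − 5h30m = 16:15 Solan Administrative Region standard time.
The standard-time date in Solan Administrative Region, March 9, 2026, falls between 28 September 2025 and 22 March 2026, so daylight saving is in effect and Solan Administrative Region is at UTC−04:30.
21:45 UTC − 4h30m = 17:15 Solan Administrative Region.

17:15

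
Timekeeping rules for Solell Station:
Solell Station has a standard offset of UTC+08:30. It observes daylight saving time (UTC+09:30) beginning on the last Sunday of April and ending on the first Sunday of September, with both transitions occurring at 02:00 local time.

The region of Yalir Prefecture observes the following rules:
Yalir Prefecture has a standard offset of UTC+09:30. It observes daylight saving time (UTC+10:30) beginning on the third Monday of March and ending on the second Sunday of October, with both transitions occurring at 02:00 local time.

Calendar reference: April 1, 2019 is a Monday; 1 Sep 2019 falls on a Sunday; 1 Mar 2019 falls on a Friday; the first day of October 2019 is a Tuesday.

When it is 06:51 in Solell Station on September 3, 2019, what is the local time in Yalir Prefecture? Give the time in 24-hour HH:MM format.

1 April 2019 is a Monday, so Sundays fall on 7, 14, 21, 28; the last is April 28.
1 September 2019 is a Sunday, so the first Sunday is September 1.
September 3, 2019 is outside the daylight-saving period (28 April – 1 September), so Solell Station is on standard time, UTC+08:30.
06:51 Solell Station − 8h30m = 22:21 UTC (rolling into the previous day, 2 September 2019).
1 March 2019 is a Friday, so the first Monday is March 4 and the third is March 18.
1 October 2019 is a Tuesday, so the first Sunday is October 6 and the second is October 13.
At the standard offset (UTC+09:30), 22:21 UTC + 9h30m = 07:51 Yalir Prefecture standard time (rolling into the next day, 3 September 2019).
The standard-time date in Yalir Prefecture, September 3, 2019, lies within the daylight-saving period (18 March – 13 October), so Yalir Prefecture is on daylight time, UTC+10:30.
22:21 UTC + 10h30m = 08:51 Yalir Prefecture (rolling into the next day, 3 September 2019).

08:51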